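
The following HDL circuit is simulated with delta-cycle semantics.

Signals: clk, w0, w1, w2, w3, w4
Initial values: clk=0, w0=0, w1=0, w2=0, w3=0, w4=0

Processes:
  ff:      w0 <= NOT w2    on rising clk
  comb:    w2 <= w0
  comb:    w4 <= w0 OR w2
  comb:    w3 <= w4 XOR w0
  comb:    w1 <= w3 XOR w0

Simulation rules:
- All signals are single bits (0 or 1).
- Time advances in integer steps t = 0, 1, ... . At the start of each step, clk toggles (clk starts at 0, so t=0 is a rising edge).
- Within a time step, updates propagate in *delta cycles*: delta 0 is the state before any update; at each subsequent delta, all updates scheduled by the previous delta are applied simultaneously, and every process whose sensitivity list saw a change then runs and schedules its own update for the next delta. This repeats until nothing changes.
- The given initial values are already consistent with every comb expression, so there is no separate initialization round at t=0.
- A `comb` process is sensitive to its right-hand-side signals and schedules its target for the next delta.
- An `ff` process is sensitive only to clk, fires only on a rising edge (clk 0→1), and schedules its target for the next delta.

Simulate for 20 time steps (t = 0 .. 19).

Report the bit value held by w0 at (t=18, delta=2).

[bits: w3,w0,clk,w4,w1,w2]
t=0: Δ0=000000 Δ1=001000 Δ2=011000 Δ3=111111 Δ4=011101 Δ5=011111 | 5Δ
t=1: Δ0=011111 Δ1=010111 | 1Δ
t=2: Δ0=010111 Δ1=011111 Δ2=001111 Δ3=101100 Δ4=101010 Δ5=001010 Δ6=001000 | 6Δ
t=3: Δ0=001000 Δ1=000000 | 1Δ
t=4: Δ0=000000 Δ1=001000 Δ2=011000 Δ3=111111 Δ4=011101 Δ5=011111 | 5Δ
t=5: Δ0=011111 Δ1=010111 | 1Δ
t=6: Δ0=010111 Δ1=011111 Δ2=001111 Δ3=101100 Δ4=101010 Δ5=001010 Δ6=001000 | 6Δ
t=7: Δ0=001000 Δ1=000000 | 1Δ
t=8: Δ0=000000 Δ1=001000 Δ2=011000 Δ3=111111 Δ4=011101 Δ5=011111 | 5Δ
t=9: Δ0=011111 Δ1=010111 | 1Δ
t=10: Δ0=010111 Δ1=011111 Δ2=001111 Δ3=101100 Δ4=101010 Δ5=001010 Δ6=001000 | 6Δ
t=11: Δ0=001000 Δ1=000000 | 1Δ
t=12: Δ0=000000 Δ1=001000 Δ2=011000 Δ3=111111 Δ4=011101 Δ5=011111 | 5Δ
t=13: Δ0=011111 Δ1=010111 | 1Δ
t=14: Δ0=010111 Δ1=011111 Δ2=001111 Δ3=101100 Δ4=101010 Δ5=001010 Δ6=001000 | 6Δ
t=15: Δ0=001000 Δ1=000000 | 1Δ
t=16: Δ0=000000 Δ1=001000 Δ2=011000 Δ3=111111 Δ4=011101 Δ5=011111 | 5Δ
t=17: Δ0=011111 Δ1=010111 | 1Δ
t=18: Δ0=010111 Δ1=011111 Δ2=001111 Δ3=101100 Δ4=101010 Δ5=001010 Δ6=001000 | 6Δ
t=19: Δ0=001000 Δ1=000000 | 1Δ

0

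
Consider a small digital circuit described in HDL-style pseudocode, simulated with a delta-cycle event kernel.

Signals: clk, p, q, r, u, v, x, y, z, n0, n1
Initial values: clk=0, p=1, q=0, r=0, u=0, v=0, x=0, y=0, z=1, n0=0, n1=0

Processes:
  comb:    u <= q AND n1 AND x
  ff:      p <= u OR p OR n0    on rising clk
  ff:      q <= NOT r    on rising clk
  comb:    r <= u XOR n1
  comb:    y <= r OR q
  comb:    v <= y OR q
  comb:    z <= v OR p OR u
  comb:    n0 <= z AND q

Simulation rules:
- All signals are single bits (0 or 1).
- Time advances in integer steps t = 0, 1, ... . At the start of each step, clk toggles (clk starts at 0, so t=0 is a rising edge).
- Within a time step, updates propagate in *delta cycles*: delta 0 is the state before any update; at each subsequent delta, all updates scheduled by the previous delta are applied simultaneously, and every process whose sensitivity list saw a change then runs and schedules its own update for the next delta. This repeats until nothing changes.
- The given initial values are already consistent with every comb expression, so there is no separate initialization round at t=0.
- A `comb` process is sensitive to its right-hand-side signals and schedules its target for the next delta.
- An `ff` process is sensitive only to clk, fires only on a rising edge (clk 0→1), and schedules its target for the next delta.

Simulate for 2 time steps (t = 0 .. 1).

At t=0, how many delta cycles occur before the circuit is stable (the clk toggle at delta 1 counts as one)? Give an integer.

t=0 Δ0: n0=0 r=0 v=0 q=0 y=0 p=1 x=0 z=1 u=0 clk=0 n1=0
  Δ1: clk:0→1
  Δ2: q:0→1
  Δ3: n0:0→1, v:0→1, y:0→1
  (3Δ to stable)
t=1 Δ0: n0=1 r=0 v=1 q=1 y=1 p=1 x=0 z=1 u=0 clk=1 n1=0
  Δ1: clk:1→0
  (1Δ to stable)

3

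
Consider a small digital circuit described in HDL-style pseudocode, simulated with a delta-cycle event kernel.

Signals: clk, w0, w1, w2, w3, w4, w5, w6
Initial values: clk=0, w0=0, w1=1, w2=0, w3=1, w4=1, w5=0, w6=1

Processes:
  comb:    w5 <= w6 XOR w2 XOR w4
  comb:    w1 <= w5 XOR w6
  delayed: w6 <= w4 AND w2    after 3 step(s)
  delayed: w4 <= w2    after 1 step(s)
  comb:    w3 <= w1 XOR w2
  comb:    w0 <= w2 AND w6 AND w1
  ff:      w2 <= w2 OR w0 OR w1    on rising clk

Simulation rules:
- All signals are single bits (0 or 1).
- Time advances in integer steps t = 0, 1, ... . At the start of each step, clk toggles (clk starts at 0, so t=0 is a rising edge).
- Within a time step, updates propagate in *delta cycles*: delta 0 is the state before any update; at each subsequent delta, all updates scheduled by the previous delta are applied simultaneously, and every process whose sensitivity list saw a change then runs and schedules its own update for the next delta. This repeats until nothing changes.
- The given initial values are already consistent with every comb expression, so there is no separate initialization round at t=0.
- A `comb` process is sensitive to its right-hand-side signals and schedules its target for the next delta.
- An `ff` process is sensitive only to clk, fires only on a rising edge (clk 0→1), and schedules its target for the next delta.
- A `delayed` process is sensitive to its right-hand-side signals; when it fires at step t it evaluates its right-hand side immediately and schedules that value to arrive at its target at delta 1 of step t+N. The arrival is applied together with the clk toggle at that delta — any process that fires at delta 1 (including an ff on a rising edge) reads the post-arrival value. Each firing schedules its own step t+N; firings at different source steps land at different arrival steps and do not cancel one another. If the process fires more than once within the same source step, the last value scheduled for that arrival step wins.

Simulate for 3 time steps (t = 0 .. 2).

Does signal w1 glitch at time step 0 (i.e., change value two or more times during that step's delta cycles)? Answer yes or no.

no

t=0 Δ0: w6=1 w5=0 w4=1 w3=1 w1=1 w2=0 w0=0 clk=0
  Δ1: clk:0→1
  Δ2: w2:0→1
  Δ3: w5:0→1, w3:1→0, w0:0→1
  Δ4: w1:1→0
  Δ5: w3:0→1, w0:1→0
  (5Δ to stable)
t=1 Δ0: w6=1 w5=1 w4=1 w3=1 w1=0 w2=1 w0=0 clk=1
  Δ1: clk:1→0
  (1Δ to stable)
t=2 Δ0: w6=1 w5=1 w4=1 w3=1 w1=0 w2=1 w0=0 clk=0
  Δ1: clk:0→1
  (1Δ to stable)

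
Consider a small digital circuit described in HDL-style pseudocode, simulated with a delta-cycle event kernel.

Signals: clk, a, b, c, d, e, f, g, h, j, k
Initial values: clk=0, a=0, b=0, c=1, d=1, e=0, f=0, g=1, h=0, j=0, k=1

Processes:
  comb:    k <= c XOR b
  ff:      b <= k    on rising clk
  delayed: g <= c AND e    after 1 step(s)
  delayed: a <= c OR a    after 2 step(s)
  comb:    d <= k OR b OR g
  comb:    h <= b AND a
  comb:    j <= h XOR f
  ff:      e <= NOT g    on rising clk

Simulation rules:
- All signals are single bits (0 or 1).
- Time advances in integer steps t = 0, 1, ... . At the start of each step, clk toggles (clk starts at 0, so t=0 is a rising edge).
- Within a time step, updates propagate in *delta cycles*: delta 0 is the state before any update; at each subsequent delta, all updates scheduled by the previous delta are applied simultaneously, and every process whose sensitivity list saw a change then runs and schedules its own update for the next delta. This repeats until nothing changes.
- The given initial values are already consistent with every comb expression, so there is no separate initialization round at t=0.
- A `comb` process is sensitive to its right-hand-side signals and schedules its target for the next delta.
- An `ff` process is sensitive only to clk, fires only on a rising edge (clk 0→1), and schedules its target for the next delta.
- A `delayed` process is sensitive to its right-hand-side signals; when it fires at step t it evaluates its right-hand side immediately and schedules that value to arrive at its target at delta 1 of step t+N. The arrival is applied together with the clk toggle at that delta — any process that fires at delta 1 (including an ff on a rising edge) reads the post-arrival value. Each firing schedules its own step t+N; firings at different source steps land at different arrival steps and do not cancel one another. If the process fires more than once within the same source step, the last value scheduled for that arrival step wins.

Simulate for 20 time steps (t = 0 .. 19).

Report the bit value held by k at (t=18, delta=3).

t0.Δ0 g=1 f=0 j=0 a=0 b=0 d=1 h=0 c=1 clk=0 e=0 k=1
t0.Δ1 g=1 f=0 j=0 a=0 b=0 d=1 h=0 c=1 clk=1 e=0 k=1
t0.Δ2 g=1 f=0 j=0 a=0 b=1 d=1 h=0 c=1 clk=1 e=0 k=1
t0.Δ3 g=1 f=0 j=0 a=0 b=1 d=1 h=0 c=1 clk=1 e=0 k=0
t1.Δ0 g=1 f=0 j=0 a=0 b=1 d=1 h=0 c=1 clk=1 e=0 k=0
t1.Δ1 g=1 f=0 j=0 a=0 b=1 d=1 h=0 c=1 clk=0 e=0 k=0
t2.Δ0 g=1 f=0 j=0 a=0 b=1 d=1 h=0 c=1 clk=0 e=0 k=0
t2.Δ1 g=1 f=0 j=0 a=0 b=1 d=1 h=0 c=1 clk=1 e=0 k=0
t2.Δ2 g=1 f=0 j=0 a=0 b=0 d=1 h=0 c=1 clk=1 e=0 k=0
t2.Δ3 g=1 f=0 j=0 a=0 b=0 d=1 h=0 c=1 clk=1 e=0 k=1
t3.Δ0 g=1 f=0 j=0 a=0 b=0 d=1 h=0 c=1 clk=1 e=0 k=1
t3.Δ1 g=1 f=0 j=0 a=0 b=0 d=1 h=0 c=1 clk=0 e=0 k=1
t4.Δ0 g=1 f=0 j=0 a=0 b=0 d=1 h=0 c=1 clk=0 e=0 k=1
t4.Δ1 g=1 f=0 j=0 a=0 b=0 d=1 h=0 c=1 clk=1 e=0 k=1
t4.Δ2 g=1 f=0 j=0 a=0 b=1 d=1 h=0 c=1 clk=1 e=0 k=1
t4.Δ3 g=1 f=0 j=0 a=0 b=1 d=1 h=0 c=1 clk=1 e=0 k=0
t5.Δ0 g=1 f=0 j=0 a=0 b=1 d=1 h=0 c=1 clk=1 e=0 k=0
t5.Δ1 g=1 f=0 j=0 a=0 b=1 d=1 h=0 c=1 clk=0 e=0 k=0
t6.Δ0 g=1 f=0 j=0 a=0 b=1 d=1 h=0 c=1 clk=0 e=0 k=0
t6.Δ1 g=1 f=0 j=0 a=0 b=1 d=1 h=0 c=1 clk=1 e=0 k=0
t6.Δ2 g=1 f=0 j=0 a=0 b=0 d=1 h=0 c=1 clk=1 e=0 k=0
t6.Δ3 g=1 f=0 j=0 a=0 b=0 d=1 h=0 c=1 clk=1 e=0 k=1
t7.Δ0 g=1 f=0 j=0 a=0 b=0 d=1 h=0 c=1 clk=1 e=0 k=1
t7.Δ1 g=1 f=0 j=0 a=0 b=0 d=1 h=0 c=1 clk=0 e=0 k=1
t8.Δ0 g=1 f=0 j=0 a=0 b=0 d=1 h=0 c=1 clk=0 e=0 k=1
t8.Δ1 g=1 f=0 j=0 a=0 b=0 d=1 h=0 c=1 clk=1 e=0 k=1
t8.Δ2 g=1 f=0 j=0 a=0 b=1 d=1 h=0 c=1 clk=1 e=0 k=1
t8.Δ3 g=1 f=0 j=0 a=0 b=1 d=1 h=0 c=1 clk=1 e=0 k=0
t9.Δ0 g=1 f=0 j=0 a=0 b=1 d=1 h=0 c=1 clk=1 e=0 k=0
t9.Δ1 g=1 f=0 j=0 a=0 b=1 d=1 h=0 c=1 clk=0 e=0 k=0
t10.Δ0 g=1 f=0 j=0 a=0 b=1 d=1 h=0 c=1 clk=0 e=0 k=0
t10.Δ1 g=1 f=0 j=0 a=0 b=1 d=1 h=0 c=1 clk=1 e=0 k=0
t10.Δ2 g=1 f=0 j=0 a=0 b=0 d=1 h=0 c=1 clk=1 e=0 k=0
t10.Δ3 g=1 f=0 j=0 a=0 b=0 d=1 h=0 c=1 clk=1 e=0 k=1
t11.Δ0 g=1 f=0 j=0 a=0 b=0 d=1 h=0 c=1 clk=1 e=0 k=1
t11.Δ1 g=1 f=0 j=0 a=0 b=0 d=1 h=0 c=1 clk=0 e=0 k=1
t12.Δ0 g=1 f=0 j=0 a=0 b=0 d=1 h=0 c=1 clk=0 e=0 k=1
t12.Δ1 g=1 f=0 j=0 a=0 b=0 d=1 h=0 c=1 clk=1 e=0 k=1
t12.Δ2 g=1 f=0 j=0 a=0 b=1 d=1 h=0 c=1 clk=1 e=0 k=1
t12.Δ3 g=1 f=0 j=0 a=0 b=1 d=1 h=0 c=1 clk=1 e=0 k=0
t13.Δ0 g=1 f=0 j=0 a=0 b=1 d=1 h=0 c=1 clk=1 e=0 k=0
t13.Δ1 g=1 f=0 j=0 a=0 b=1 d=1 h=0 c=1 clk=0 e=0 k=0
t14.Δ0 g=1 f=0 j=0 a=0 b=1 d=1 h=0 c=1 clk=0 e=0 k=0
t14.Δ1 g=1 f=0 j=0 a=0 b=1 d=1 h=0 c=1 clk=1 e=0 k=0
t14.Δ2 g=1 f=0 j=0 a=0 b=0 d=1 h=0 c=1 clk=1 e=0 k=0
t14.Δ3 g=1 f=0 j=0 a=0 b=0 d=1 h=0 c=1 clk=1 e=0 k=1
t15.Δ0 g=1 f=0 j=0 a=0 b=0 d=1 h=0 c=1 clk=1 e=0 k=1
t15.Δ1 g=1 f=0 j=0 a=0 b=0 d=1 h=0 c=1 clk=0 e=0 k=1
t16.Δ0 g=1 f=0 j=0 a=0 b=0 d=1 h=0 c=1 clk=0 e=0 k=1
t16.Δ1 g=1 f=0 j=0 a=0 b=0 d=1 h=0 c=1 clk=1 e=0 k=1
t16.Δ2 g=1 f=0 j=0 a=0 b=1 d=1 h=0 c=1 clk=1 e=0 k=1
t16.Δ3 g=1 f=0 j=0 a=0 b=1 d=1 h=0 c=1 clk=1 e=0 k=0
t17.Δ0 g=1 f=0 j=0 a=0 b=1 d=1 h=0 c=1 clk=1 e=0 k=0
t17.Δ1 g=1 f=0 j=0 a=0 b=1 d=1 h=0 c=1 clk=0 e=0 k=0
t18.Δ0 g=1 f=0 j=0 a=0 b=1 d=1 h=0 c=1 clk=0 e=0 k=0
t18.Δ1 g=1 f=0 j=0 a=0 b=1 d=1 h=0 c=1 clk=1 e=0 k=0
t18.Δ2 g=1 f=0 j=0 a=0 b=0 d=1 h=0 c=1 clk=1 e=0 k=0
t18.Δ3 g=1 f=0 j=0 a=0 b=0 d=1 h=0 c=1 clk=1 e=0 k=1
t19.Δ0 g=1 f=0 j=0 a=0 b=0 d=1 h=0 c=1 clk=1 e=0 k=1
t19.Δ1 g=1 f=0 j=0 a=0 b=0 d=1 h=0 c=1 clk=0 e=0 k=1

1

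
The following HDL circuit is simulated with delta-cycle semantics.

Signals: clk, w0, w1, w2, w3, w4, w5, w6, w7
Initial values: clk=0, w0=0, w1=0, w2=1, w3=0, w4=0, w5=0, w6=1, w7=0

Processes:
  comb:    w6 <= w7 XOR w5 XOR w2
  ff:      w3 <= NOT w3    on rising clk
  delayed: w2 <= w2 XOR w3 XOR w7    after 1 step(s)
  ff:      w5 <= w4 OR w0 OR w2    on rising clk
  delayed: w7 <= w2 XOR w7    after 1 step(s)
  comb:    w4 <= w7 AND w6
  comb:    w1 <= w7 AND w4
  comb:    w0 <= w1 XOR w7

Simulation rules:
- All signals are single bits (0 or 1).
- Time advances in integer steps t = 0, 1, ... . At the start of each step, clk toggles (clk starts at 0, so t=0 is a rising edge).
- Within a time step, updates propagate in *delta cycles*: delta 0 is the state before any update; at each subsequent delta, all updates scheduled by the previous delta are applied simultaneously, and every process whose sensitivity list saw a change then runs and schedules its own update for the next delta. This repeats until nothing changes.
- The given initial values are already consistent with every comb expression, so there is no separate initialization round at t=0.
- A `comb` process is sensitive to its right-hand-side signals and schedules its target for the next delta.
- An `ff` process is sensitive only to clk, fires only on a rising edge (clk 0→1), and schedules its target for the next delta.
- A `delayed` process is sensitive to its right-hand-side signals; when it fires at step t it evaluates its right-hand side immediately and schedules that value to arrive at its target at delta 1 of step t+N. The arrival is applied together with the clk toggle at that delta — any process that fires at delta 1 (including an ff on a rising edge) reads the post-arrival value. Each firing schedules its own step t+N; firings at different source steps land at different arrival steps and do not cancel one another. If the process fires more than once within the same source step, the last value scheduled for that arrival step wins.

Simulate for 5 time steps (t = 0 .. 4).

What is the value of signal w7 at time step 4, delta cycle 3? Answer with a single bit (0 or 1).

0

t=0 Δ0: w4=0 w3=0 w2=1 w5=0 w6=1 w7=0 clk=0 w0=0 w1=0
  Δ1: clk:0→1
  Δ2: w3:0→1, w5:0→1
  Δ3: w6:1→0
  (3Δ to stable)
t=1 Δ0: w4=0 w3=1 w2=1 w5=1 w6=0 w7=0 clk=1 w0=0 w1=0
  Δ1: w2:1→0, clk:1→0
  Δ2: w6:0→1
  (2Δ to stable)
t=2 Δ0: w4=0 w3=1 w2=0 w5=1 w6=1 w7=0 clk=0 w0=0 w1=0
  Δ1: w2:0→1, clk:0→1
  Δ2: w3:1→0, w6:1→0
  (2Δ to stable)
t=3 Δ0: w4=0 w3=0 w2=1 w5=1 w6=0 w7=0 clk=1 w0=0 w1=0
  Δ1: w7:0→1, clk:1→0
  Δ2: w6:0→1, w0:0→1
  Δ3: w4:0→1
  Δ4: w1:0→1
  Δ5: w0:1→0
  (5Δ to stable)
t=4 Δ0: w4=1 w3=0 w2=1 w5=1 w6=1 w7=1 clk=0 w0=0 w1=1
  Δ1: w2:1→0, w7:1→0, clk:0→1
  Δ2: w4:1→0, w3:0→1, w0:0→1, w1:1→0
  Δ3: w0:1→0
  (3Δ to stable)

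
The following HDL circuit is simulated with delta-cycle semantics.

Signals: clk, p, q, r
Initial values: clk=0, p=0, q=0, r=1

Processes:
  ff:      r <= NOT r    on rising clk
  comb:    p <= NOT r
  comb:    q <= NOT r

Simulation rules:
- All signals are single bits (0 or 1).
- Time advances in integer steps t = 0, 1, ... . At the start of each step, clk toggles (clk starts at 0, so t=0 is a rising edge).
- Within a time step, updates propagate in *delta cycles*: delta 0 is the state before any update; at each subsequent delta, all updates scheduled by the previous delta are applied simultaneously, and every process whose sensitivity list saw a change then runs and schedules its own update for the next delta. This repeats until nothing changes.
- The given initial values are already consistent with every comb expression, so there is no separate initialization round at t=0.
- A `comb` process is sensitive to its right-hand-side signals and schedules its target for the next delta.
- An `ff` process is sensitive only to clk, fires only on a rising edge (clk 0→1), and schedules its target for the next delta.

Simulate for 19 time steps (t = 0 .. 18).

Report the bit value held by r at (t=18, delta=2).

1

[bits: q,clk,p,r]
t=0: Δ0=0001 Δ1=0101 Δ2=0100 Δ3=1110 | 3Δ
t=1: Δ0=1110 Δ1=1010 | 1Δ
t=2: Δ0=1010 Δ1=1110 Δ2=1111 Δ3=0101 | 3Δ
t=3: Δ0=0101 Δ1=0001 | 1Δ
t=4: Δ0=0001 Δ1=0101 Δ2=0100 Δ3=1110 | 3Δ
t=5: Δ0=1110 Δ1=1010 | 1Δ
t=6: Δ0=1010 Δ1=1110 Δ2=1111 Δ3=0101 | 3Δ
t=7: Δ0=0101 Δ1=0001 | 1Δ
t=8: Δ0=0001 Δ1=0101 Δ2=0100 Δ3=1110 | 3Δ
t=9: Δ0=1110 Δ1=1010 | 1Δ
t=10: Δ0=1010 Δ1=1110 Δ2=1111 Δ3=0101 | 3Δ
t=11: Δ0=0101 Δ1=0001 | 1Δ
t=12: Δ0=0001 Δ1=0101 Δ2=0100 Δ3=1110 | 3Δ
t=13: Δ0=1110 Δ1=1010 | 1Δ
t=14: Δ0=1010 Δ1=1110 Δ2=1111 Δ3=0101 | 3Δ
t=15: Δ0=0101 Δ1=0001 | 1Δ
t=16: Δ0=0001 Δ1=0101 Δ2=0100 Δ3=1110 | 3Δ
t=17: Δ0=1110 Δ1=1010 | 1Δ
t=18: Δ0=1010 Δ1=1110 Δ2=1111 Δ3=0101 | 3Δ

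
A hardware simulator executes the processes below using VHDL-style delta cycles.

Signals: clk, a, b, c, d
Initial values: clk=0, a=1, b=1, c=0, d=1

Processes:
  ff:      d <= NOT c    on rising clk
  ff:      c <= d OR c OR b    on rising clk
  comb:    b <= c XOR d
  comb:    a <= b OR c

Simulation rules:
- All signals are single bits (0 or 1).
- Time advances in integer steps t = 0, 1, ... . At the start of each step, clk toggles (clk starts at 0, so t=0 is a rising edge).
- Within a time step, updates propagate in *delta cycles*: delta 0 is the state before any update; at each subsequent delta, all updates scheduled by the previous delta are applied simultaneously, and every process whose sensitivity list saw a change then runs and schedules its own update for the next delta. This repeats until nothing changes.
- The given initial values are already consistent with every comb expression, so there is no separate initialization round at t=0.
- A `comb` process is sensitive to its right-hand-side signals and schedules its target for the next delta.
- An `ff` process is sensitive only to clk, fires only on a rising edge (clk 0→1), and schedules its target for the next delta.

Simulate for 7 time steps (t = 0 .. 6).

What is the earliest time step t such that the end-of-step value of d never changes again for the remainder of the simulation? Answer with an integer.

2

t=0 Δ0: c=0 b=1 clk=0 d=1 a=1
  Δ1: clk:0→1
  Δ2: c:0→1
  Δ3: b:1→0
  (3Δ to stable)
t=1 Δ0: c=1 b=0 clk=1 d=1 a=1
  Δ1: clk:1→0
  (1Δ to stable)
t=2 Δ0: c=1 b=0 clk=0 d=1 a=1
  Δ1: clk:0→1
  Δ2: d:1→0
  Δ3: b:0→1
  (3Δ to stable)
t=3 Δ0: c=1 b=1 clk=1 d=0 a=1
  Δ1: clk:1→0
  (1Δ to stable)
t=4 Δ0: c=1 b=1 clk=0 d=0 a=1
  Δ1: clk:0→1
  (1Δ to stable)
t=5 Δ0: c=1 b=1 clk=1 d=0 a=1
  Δ1: clk:1→0
  (1Δ to stable)
t=6 Δ0: c=1 b=1 clk=0 d=0 a=1
  Δ1: clk:0→1
  (1Δ to stable)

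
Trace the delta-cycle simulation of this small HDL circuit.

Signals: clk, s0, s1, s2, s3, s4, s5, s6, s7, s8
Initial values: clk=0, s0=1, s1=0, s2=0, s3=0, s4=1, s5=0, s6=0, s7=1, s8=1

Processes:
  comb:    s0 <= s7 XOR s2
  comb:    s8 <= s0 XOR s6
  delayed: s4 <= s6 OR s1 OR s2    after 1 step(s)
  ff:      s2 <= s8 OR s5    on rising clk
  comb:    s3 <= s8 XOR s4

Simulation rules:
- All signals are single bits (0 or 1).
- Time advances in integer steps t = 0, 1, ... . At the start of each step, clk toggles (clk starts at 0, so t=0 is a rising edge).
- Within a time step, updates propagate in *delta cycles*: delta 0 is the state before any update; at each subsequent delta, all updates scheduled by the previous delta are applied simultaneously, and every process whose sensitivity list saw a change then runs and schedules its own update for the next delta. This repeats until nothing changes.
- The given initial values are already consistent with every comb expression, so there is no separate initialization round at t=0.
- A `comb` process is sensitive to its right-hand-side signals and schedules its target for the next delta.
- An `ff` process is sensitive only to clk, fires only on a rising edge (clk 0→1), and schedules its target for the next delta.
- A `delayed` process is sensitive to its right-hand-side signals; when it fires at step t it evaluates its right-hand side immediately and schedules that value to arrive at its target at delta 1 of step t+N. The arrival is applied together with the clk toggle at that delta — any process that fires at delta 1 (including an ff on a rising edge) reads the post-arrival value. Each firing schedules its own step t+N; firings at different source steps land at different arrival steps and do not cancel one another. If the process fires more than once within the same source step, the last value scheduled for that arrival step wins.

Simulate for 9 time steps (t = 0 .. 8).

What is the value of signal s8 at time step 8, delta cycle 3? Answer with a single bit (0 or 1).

t=0 Δ0: s3=0 s5=0 s0=1 s7=1 s1=0 clk=0 s6=0 s4=1 s2=0 s8=1
  Δ1: clk:0→1
  Δ2: s2:0→1
  Δ3: s0:1→0
  Δ4: s8:1→0
  Δ5: s3:0→1
  (5Δ to stable)
t=1 Δ0: s3=1 s5=0 s0=0 s7=1 s1=0 clk=1 s6=0 s4=1 s2=1 s8=0
  Δ1: clk:1→0
  (1Δ to stable)
t=2 Δ0: s3=1 s5=0 s0=0 s7=1 s1=0 clk=0 s6=0 s4=1 s2=1 s8=0
  Δ1: clk:0→1
  Δ2: s2:1→0
  Δ3: s0:0→1
  Δ4: s8:0→1
  Δ5: s3:1→0
  (5Δ to stable)
t=3 Δ0: s3=0 s5=0 s0=1 s7=1 s1=0 clk=1 s6=0 s4=1 s2=0 s8=1
  Δ1: clk:1→0, s4:1→0
  Δ2: s3:0→1
  (2Δ to stable)
t=4 Δ0: s3=1 s5=0 s0=1 s7=1 s1=0 clk=0 s6=0 s4=0 s2=0 s8=1
  Δ1: clk:0→1
  Δ2: s2:0→1
  Δ3: s0:1→0
  Δ4: s8:1→0
  Δ5: s3:1→0
  (5Δ to stable)
t=5 Δ0: s3=0 s5=0 s0=0 s7=1 s1=0 clk=1 s6=0 s4=0 s2=1 s8=0
  Δ1: clk:1→0, s4:0→1
  Δ2: s3:0→1
  (2Δ to stable)
t=6 Δ0: s3=1 s5=0 s0=0 s7=1 s1=0 clk=0 s6=0 s4=1 s2=1 s8=0
  Δ1: clk:0→1
  Δ2: s2:1→0
  Δ3: s0:0→1
  Δ4: s8:0→1
  Δ5: s3:1→0
  (5Δ to stable)
t=7 Δ0: s3=0 s5=0 s0=1 s7=1 s1=0 clk=1 s6=0 s4=1 s2=0 s8=1
  Δ1: clk:1→0, s4:1→0
  Δ2: s3:0→1
  (2Δ to stable)
t=8 Δ0: s3=1 s5=0 s0=1 s7=1 s1=0 clk=0 s6=0 s4=0 s2=0 s8=1
  Δ1: clk:0→1
  Δ2: s2:0→1
  Δ3: s0:1→0
  Δ4: s8:1→0
  Δ5: s3:1→0
  (5Δ to stable)

1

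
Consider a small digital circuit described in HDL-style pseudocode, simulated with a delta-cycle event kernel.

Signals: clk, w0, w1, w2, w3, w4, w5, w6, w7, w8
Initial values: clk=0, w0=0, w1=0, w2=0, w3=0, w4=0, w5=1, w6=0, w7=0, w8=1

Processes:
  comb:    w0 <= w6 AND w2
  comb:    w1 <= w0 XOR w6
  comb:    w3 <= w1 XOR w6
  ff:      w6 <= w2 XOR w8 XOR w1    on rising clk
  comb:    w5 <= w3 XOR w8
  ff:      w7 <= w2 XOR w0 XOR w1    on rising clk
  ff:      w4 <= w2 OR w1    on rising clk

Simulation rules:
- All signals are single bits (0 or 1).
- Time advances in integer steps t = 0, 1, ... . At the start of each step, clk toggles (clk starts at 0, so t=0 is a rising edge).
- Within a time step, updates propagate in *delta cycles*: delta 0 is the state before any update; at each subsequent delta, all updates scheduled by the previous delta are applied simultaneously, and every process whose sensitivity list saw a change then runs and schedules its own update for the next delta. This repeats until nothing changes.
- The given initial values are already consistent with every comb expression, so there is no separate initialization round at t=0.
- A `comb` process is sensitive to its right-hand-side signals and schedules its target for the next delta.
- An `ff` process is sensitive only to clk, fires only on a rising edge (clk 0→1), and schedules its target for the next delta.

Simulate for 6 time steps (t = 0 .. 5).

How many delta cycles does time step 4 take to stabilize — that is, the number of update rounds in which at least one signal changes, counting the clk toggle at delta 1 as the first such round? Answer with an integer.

5

t=0 Δ0: w8=1 w2=0 w6=0 w0=0 clk=0 w3=0 w5=1 w1=0 w4=0 w7=0
  Δ1: clk:0→1
  Δ2: w6:0→1
  Δ3: w3:0→1, w1:0→1
  Δ4: w3:1→0, w5:1→0
  Δ5: w5:0→1
  (5Δ to stable)
t=1 Δ0: w8=1 w2=0 w6=1 w0=0 clk=1 w3=0 w5=1 w1=1 w4=0 w7=0
  Δ1: clk:1→0
  (1Δ to stable)
t=2 Δ0: w8=1 w2=0 w6=1 w0=0 clk=0 w3=0 w5=1 w1=1 w4=0 w7=0
  Δ1: clk:0→1
  Δ2: w6:1→0, w4:0→1, w7:0→1
  Δ3: w3:0→1, w1:1→0
  Δ4: w3:1→0, w5:1→0
  Δ5: w5:0→1
  (5Δ to stable)
t=3 Δ0: w8=1 w2=0 w6=0 w0=0 clk=1 w3=0 w5=1 w1=0 w4=1 w7=1
  Δ1: clk:1→0
  (1Δ to stable)
t=4 Δ0: w8=1 w2=0 w6=0 w0=0 clk=0 w3=0 w5=1 w1=0 w4=1 w7=1
  Δ1: clk:0→1
  Δ2: w6:0→1, w4:1→0, w7:1→0
  Δ3: w3:0→1, w1:0→1
  Δ4: w3:1→0, w5:1→0
  Δ5: w5:0→1
  (5Δ to stable)
t=5 Δ0: w8=1 w2=0 w6=1 w0=0 clk=1 w3=0 w5=1 w1=1 w4=0 w7=0
  Δ1: clk:1→0
  (1Δ to stable)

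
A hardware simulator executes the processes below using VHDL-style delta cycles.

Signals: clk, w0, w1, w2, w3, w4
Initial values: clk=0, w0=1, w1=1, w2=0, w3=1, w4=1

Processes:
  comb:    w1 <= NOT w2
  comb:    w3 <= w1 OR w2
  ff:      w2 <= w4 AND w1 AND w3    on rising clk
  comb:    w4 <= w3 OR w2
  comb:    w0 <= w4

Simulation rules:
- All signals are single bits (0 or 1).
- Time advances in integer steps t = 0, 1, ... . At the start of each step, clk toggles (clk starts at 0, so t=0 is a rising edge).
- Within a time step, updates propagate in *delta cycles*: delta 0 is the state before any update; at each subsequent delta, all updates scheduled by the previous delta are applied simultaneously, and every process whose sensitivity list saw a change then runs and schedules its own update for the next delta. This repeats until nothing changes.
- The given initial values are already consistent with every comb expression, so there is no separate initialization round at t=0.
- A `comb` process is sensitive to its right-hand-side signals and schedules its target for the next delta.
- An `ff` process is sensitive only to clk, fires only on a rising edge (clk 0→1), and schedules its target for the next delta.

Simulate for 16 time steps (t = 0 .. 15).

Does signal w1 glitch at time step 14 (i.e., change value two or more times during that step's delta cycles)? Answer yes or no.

no

t0.Δ0 w4=1 w0=1 w2=0 clk=0 w3=1 w1=1
t0.Δ1 w4=1 w0=1 w2=0 clk=1 w3=1 w1=1
t0.Δ2 w4=1 w0=1 w2=1 clk=1 w3=1 w1=1
t0.Δ3 w4=1 w0=1 w2=1 clk=1 w3=1 w1=0
t1.Δ0 w4=1 w0=1 w2=1 clk=1 w3=1 w1=0
t1.Δ1 w4=1 w0=1 w2=1 clk=0 w3=1 w1=0
t2.Δ0 w4=1 w0=1 w2=1 clk=0 w3=1 w1=0
t2.Δ1 w4=1 w0=1 w2=1 clk=1 w3=1 w1=0
t2.Δ2 w4=1 w0=1 w2=0 clk=1 w3=1 w1=0
t2.Δ3 w4=1 w0=1 w2=0 clk=1 w3=0 w1=1
t2.Δ4 w4=0 w0=1 w2=0 clk=1 w3=1 w1=1
t2.Δ5 w4=1 w0=0 w2=0 clk=1 w3=1 w1=1
t2.Δ6 w4=1 w0=1 w2=0 clk=1 w3=1 w1=1
t3.Δ0 w4=1 w0=1 w2=0 clk=1 w3=1 w1=1
t3.Δ1 w4=1 w0=1 w2=0 clk=0 w3=1 w1=1
t4.Δ0 w4=1 w0=1 w2=0 clk=0 w3=1 w1=1
t4.Δ1 w4=1 w0=1 w2=0 clk=1 w3=1 w1=1
t4.Δ2 w4=1 w0=1 w2=1 clk=1 w3=1 w1=1
t4.Δ3 w4=1 w0=1 w2=1 clk=1 w3=1 w1=0
t5.Δ0 w4=1 w0=1 w2=1 clk=1 w3=1 w1=0
t5.Δ1 w4=1 w0=1 w2=1 clk=0 w3=1 w1=0
t6.Δ0 w4=1 w0=1 w2=1 clk=0 w3=1 w1=0
t6.Δ1 w4=1 w0=1 w2=1 clk=1 w3=1 w1=0
t6.Δ2 w4=1 w0=1 w2=0 clk=1 w3=1 w1=0
t6.Δ3 w4=1 w0=1 w2=0 clk=1 w3=0 w1=1
t6.Δ4 w4=0 w0=1 w2=0 clk=1 w3=1 w1=1
t6.Δ5 w4=1 w0=0 w2=0 clk=1 w3=1 w1=1
t6.Δ6 w4=1 w0=1 w2=0 clk=1 w3=1 w1=1
t7.Δ0 w4=1 w0=1 w2=0 clk=1 w3=1 w1=1
t7.Δ1 w4=1 w0=1 w2=0 clk=0 w3=1 w1=1
t8.Δ0 w4=1 w0=1 w2=0 clk=0 w3=1 w1=1
t8.Δ1 w4=1 w0=1 w2=0 clk=1 w3=1 w1=1
t8.Δ2 w4=1 w0=1 w2=1 clk=1 w3=1 w1=1
t8.Δ3 w4=1 w0=1 w2=1 clk=1 w3=1 w1=0
t9.Δ0 w4=1 w0=1 w2=1 clk=1 w3=1 w1=0
t9.Δ1 w4=1 w0=1 w2=1 clk=0 w3=1 w1=0
t10.Δ0 w4=1 w0=1 w2=1 clk=0 w3=1 w1=0
t10.Δ1 w4=1 w0=1 w2=1 clk=1 w3=1 w1=0
t10.Δ2 w4=1 w0=1 w2=0 clk=1 w3=1 w1=0
t10.Δ3 w4=1 w0=1 w2=0 clk=1 w3=0 w1=1
t10.Δ4 w4=0 w0=1 w2=0 clk=1 w3=1 w1=1
t10.Δ5 w4=1 w0=0 w2=0 clk=1 w3=1 w1=1
t10.Δ6 w4=1 w0=1 w2=0 clk=1 w3=1 w1=1
t11.Δ0 w4=1 w0=1 w2=0 clk=1 w3=1 w1=1
t11.Δ1 w4=1 w0=1 w2=0 clk=0 w3=1 w1=1
t12.Δ0 w4=1 w0=1 w2=0 clk=0 w3=1 w1=1
t12.Δ1 w4=1 w0=1 w2=0 clk=1 w3=1 w1=1
t12.Δ2 w4=1 w0=1 w2=1 clk=1 w3=1 w1=1
t12.Δ3 w4=1 w0=1 w2=1 clk=1 w3=1 w1=0
t13.Δ0 w4=1 w0=1 w2=1 clk=1 w3=1 w1=0
t13.Δ1 w4=1 w0=1 w2=1 clk=0 w3=1 w1=0
t14.Δ0 w4=1 w0=1 w2=1 clk=0 w3=1 w1=0
t14.Δ1 w4=1 w0=1 w2=1 clk=1 w3=1 w1=0
t14.Δ2 w4=1 w0=1 w2=0 clk=1 w3=1 w1=0
t14.Δ3 w4=1 w0=1 w2=0 clk=1 w3=0 w1=1
t14.Δ4 w4=0 w0=1 w2=0 clk=1 w3=1 w1=1
t14.Δ5 w4=1 w0=0 w2=0 clk=1 w3=1 w1=1
t14.Δ6 w4=1 w0=1 w2=0 clk=1 w3=1 w1=1
t15.Δ0 w4=1 w0=1 w2=0 clk=1 w3=1 w1=1
t15.Δ1 w4=1 w0=1 w2=0 clk=0 w3=1 w1=1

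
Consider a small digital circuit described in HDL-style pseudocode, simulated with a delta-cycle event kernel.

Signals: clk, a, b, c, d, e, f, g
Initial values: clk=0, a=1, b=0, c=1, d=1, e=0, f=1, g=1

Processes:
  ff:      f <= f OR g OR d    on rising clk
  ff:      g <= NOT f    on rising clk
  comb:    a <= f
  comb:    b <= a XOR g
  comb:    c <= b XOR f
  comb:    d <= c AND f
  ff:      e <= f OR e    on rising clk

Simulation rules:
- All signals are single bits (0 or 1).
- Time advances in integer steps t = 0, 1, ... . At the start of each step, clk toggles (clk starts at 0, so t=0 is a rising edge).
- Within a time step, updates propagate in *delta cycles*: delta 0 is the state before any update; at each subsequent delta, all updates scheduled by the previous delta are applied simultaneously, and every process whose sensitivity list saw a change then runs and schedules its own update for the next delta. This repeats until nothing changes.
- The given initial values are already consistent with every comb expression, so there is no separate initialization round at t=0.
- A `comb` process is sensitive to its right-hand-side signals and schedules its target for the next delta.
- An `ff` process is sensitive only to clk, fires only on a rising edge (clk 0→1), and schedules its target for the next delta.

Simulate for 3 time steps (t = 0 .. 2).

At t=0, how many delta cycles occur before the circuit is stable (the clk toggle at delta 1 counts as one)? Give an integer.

5

[bits: d,f,e,a,b,c,g,clk]
t=0: Δ0=11010110 Δ1=11010111 Δ2=11110101 Δ3=11111101 Δ4=11111001 Δ5=01111001 | 5Δ
t=1: Δ0=01111001 Δ1=01111000 | 1Δ
t=2: Δ0=01111000 Δ1=01111001 | 1Δ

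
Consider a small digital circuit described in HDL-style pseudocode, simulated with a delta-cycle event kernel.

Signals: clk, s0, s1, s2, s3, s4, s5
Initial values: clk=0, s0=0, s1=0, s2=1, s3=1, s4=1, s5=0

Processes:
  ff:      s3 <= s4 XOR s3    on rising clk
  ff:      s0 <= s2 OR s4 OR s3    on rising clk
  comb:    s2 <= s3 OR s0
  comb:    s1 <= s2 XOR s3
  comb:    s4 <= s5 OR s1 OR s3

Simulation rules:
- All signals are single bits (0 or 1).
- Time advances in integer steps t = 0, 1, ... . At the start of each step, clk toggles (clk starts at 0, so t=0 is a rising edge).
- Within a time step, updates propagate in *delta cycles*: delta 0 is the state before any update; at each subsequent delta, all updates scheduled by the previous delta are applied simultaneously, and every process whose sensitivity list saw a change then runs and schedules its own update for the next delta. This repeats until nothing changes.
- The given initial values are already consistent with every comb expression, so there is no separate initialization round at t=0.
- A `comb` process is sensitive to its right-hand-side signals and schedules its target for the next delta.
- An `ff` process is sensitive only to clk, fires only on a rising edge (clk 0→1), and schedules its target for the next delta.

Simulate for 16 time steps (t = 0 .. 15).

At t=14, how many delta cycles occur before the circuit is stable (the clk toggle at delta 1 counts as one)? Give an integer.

3

[bits: s0,s5,s2,s4,clk,s1,s3]
t=0: Δ0=0011001 Δ1=0011101 Δ2=1011100 Δ3=1010110 Δ4=1011110 | 4Δ
t=1: Δ0=1011110 Δ1=1011010 | 1Δ
t=2: Δ0=1011010 Δ1=1011110 Δ2=1011111 Δ3=1011101 | 3Δ
t=3: Δ0=1011101 Δ1=1011001 | 1Δ
t=4: Δ0=1011001 Δ1=1011101 Δ2=1011100 Δ3=1010110 Δ4=1011110 | 4Δ
t=5: Δ0=1011110 Δ1=1011010 | 1Δ
t=6: Δ0=1011010 Δ1=1011110 Δ2=1011111 Δ3=1011101 | 3Δ
t=7: Δ0=1011101 Δ1=1011001 | 1Δ
t=8: Δ0=1011001 Δ1=1011101 Δ2=1011100 Δ3=1010110 Δ4=1011110 | 4Δ
t=9: Δ0=1011110 Δ1=1011010 | 1Δ
t=10: Δ0=1011010 Δ1=1011110 Δ2=1011111 Δ3=1011101 | 3Δ
t=11: Δ0=1011101 Δ1=1011001 | 1Δ
t=12: Δ0=1011001 Δ1=1011101 Δ2=1011100 Δ3=1010110 Δ4=1011110 | 4Δ
t=13: Δ0=1011110 Δ1=1011010 | 1Δ
t=14: Δ0=1011010 Δ1=1011110 Δ2=1011111 Δ3=1011101 | 3Δ
t=15: Δ0=1011101 Δ1=1011001 | 1Δ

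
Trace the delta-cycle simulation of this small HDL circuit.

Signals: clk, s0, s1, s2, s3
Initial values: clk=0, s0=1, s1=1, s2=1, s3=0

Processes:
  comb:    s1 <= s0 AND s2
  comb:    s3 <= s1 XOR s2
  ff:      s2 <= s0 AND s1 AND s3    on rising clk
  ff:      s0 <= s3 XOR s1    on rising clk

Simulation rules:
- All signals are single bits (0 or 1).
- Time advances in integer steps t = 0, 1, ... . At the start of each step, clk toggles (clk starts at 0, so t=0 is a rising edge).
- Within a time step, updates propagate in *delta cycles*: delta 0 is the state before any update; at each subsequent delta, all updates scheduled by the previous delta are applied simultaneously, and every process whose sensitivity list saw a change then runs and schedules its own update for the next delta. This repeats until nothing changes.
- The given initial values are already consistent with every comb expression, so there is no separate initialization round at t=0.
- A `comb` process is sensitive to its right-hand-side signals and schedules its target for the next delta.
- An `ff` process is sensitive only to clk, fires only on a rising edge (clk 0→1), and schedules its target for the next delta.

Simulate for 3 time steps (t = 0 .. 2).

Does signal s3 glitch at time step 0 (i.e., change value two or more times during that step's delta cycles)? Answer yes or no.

yes

t=0 Δ0: clk=0 s0=1 s1=1 s3=0 s2=1
  Δ1: clk:0→1
  Δ2: s2:1→0
  Δ3: s1:1→0, s3:0→1
  Δ4: s3:1→0
  (4Δ to stable)
t=1 Δ0: clk=1 s0=1 s1=0 s3=0 s2=0
  Δ1: clk:1→0
  (1Δ to stable)
t=2 Δ0: clk=0 s0=1 s1=0 s3=0 s2=0
  Δ1: clk:0→1
  Δ2: s0:1→0
  (2Δ to stable)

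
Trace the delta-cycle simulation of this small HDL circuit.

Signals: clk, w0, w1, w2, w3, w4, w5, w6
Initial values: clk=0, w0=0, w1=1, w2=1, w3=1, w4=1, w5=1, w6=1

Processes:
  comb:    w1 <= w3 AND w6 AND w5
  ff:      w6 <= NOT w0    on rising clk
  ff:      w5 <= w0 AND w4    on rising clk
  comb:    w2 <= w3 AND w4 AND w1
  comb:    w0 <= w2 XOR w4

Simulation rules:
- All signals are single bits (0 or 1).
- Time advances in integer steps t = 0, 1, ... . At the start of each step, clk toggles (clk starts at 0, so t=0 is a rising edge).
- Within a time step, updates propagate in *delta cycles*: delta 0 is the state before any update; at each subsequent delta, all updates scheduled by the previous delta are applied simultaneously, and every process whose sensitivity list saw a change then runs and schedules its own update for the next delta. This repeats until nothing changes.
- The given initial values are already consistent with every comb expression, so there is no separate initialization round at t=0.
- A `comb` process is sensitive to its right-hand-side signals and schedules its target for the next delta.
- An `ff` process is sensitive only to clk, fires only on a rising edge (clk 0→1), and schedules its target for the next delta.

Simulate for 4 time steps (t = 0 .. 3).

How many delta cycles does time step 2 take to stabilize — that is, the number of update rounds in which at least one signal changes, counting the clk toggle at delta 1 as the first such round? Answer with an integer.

t=0 Δ0: w3=1 w2=1 w4=1 w1=1 w0=0 clk=0 w6=1 w5=1
  Δ1: clk:0→1
  Δ2: w5:1→0
  Δ3: w1:1→0
  Δ4: w2:1→0
  Δ5: w0:0→1
  (5Δ to stable)
t=1 Δ0: w3=1 w2=0 w4=1 w1=0 w0=1 clk=1 w6=1 w5=0
  Δ1: clk:1→0
  (1Δ to stable)
t=2 Δ0: w3=1 w2=0 w4=1 w1=0 w0=1 clk=0 w6=1 w5=0
  Δ1: clk:0→1
  Δ2: w6:1→0, w5:0→1
  (2Δ to stable)
t=3 Δ0: w3=1 w2=0 w4=1 w1=0 w0=1 clk=1 w6=0 w5=1
  Δ1: clk:1→0
  (1Δ to stable)

2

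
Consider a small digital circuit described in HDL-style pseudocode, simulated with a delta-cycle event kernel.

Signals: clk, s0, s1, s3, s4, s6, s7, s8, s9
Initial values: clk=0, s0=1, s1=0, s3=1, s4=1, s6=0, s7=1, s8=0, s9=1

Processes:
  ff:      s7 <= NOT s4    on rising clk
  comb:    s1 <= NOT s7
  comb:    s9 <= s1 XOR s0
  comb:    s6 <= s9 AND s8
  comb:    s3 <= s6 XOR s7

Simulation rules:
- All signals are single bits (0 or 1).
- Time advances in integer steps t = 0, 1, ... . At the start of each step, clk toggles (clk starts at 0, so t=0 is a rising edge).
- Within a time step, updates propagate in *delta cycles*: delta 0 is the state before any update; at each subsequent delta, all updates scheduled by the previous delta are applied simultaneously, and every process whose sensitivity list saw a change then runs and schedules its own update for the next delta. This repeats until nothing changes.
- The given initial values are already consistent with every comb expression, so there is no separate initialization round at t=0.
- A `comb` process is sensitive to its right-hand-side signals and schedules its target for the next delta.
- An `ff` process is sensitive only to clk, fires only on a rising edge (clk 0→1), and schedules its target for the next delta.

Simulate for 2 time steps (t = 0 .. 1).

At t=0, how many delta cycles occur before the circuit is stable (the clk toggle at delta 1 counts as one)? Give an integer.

t=0 Δ0: s8=0 s1=0 s4=1 s3=1 s9=1 s7=1 s6=0 clk=0 s0=1
  Δ1: clk:0→1
  Δ2: s7:1→0
  Δ3: s1:0→1, s3:1→0
  Δ4: s9:1→0
  (4Δ to stable)
t=1 Δ0: s8=0 s1=1 s4=1 s3=0 s9=0 s7=0 s6=0 clk=1 s0=1
  Δ1: clk:1→0
  (1Δ to stable)

4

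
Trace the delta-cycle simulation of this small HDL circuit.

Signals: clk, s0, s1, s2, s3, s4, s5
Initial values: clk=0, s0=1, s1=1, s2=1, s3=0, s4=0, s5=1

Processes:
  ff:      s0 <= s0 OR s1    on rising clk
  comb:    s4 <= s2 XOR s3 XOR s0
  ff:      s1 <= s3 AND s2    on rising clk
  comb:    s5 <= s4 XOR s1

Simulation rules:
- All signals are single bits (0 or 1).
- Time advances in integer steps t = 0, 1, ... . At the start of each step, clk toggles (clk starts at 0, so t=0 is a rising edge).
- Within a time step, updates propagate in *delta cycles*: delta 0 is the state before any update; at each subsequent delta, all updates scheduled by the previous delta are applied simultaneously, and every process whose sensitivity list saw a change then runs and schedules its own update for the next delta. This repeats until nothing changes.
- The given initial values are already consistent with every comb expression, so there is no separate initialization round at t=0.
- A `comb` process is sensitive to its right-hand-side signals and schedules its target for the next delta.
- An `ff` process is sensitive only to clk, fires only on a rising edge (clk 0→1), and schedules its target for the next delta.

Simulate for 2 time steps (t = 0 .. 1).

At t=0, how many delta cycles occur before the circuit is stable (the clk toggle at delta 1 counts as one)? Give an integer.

3

[bits: s4,s3,s5,s2,clk,s0,s1]
t=0: Δ0=0011011 Δ1=0011111 Δ2=0011110 Δ3=0001110 | 3Δ
t=1: Δ0=0001110 Δ1=0001010 | 1Δ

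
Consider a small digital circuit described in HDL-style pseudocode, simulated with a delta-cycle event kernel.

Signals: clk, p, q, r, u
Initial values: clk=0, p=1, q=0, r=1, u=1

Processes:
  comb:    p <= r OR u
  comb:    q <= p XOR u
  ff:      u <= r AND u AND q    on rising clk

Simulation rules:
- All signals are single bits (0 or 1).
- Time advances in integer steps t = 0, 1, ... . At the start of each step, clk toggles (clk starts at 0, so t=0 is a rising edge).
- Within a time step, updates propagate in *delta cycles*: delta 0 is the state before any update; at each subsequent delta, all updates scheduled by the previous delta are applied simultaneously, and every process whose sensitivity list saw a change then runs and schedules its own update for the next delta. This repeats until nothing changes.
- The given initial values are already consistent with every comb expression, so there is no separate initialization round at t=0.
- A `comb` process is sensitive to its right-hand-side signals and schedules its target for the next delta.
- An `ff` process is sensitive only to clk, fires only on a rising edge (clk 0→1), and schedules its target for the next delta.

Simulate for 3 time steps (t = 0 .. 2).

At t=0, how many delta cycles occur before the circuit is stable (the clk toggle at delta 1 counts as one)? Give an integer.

t0.Δ0 q=0 p=1 u=1 clk=0 r=1
t0.Δ1 q=0 p=1 u=1 clk=1 r=1
t0.Δ2 q=0 p=1 u=0 clk=1 r=1
t0.Δ3 q=1 p=1 u=0 clk=1 r=1
t1.Δ0 q=1 p=1 u=0 clk=1 r=1
t1.Δ1 q=1 p=1 u=0 clk=0 r=1
t2.Δ0 q=1 p=1 u=0 clk=0 r=1
t2.Δ1 q=1 p=1 u=0 clk=1 r=1

3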